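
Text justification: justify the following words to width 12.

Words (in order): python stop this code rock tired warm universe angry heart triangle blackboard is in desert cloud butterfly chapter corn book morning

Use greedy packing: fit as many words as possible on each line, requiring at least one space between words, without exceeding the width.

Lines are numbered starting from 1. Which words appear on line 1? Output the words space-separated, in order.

Line 1: ['python', 'stop'] (min_width=11, slack=1)
Line 2: ['this', 'code'] (min_width=9, slack=3)
Line 3: ['rock', 'tired'] (min_width=10, slack=2)
Line 4: ['warm'] (min_width=4, slack=8)
Line 5: ['universe'] (min_width=8, slack=4)
Line 6: ['angry', 'heart'] (min_width=11, slack=1)
Line 7: ['triangle'] (min_width=8, slack=4)
Line 8: ['blackboard'] (min_width=10, slack=2)
Line 9: ['is', 'in', 'desert'] (min_width=12, slack=0)
Line 10: ['cloud'] (min_width=5, slack=7)
Line 11: ['butterfly'] (min_width=9, slack=3)
Line 12: ['chapter', 'corn'] (min_width=12, slack=0)
Line 13: ['book', 'morning'] (min_width=12, slack=0)

Answer: python stop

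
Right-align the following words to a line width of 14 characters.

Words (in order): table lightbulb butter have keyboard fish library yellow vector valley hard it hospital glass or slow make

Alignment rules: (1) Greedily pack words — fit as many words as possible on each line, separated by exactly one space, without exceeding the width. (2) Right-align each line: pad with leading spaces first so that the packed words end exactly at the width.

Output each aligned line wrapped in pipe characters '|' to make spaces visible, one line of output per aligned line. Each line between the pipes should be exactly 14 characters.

Answer: |         table|
|     lightbulb|
|   butter have|
| keyboard fish|
|library yellow|
| vector valley|
|       hard it|
|hospital glass|
|  or slow make|

Derivation:
Line 1: ['table'] (min_width=5, slack=9)
Line 2: ['lightbulb'] (min_width=9, slack=5)
Line 3: ['butter', 'have'] (min_width=11, slack=3)
Line 4: ['keyboard', 'fish'] (min_width=13, slack=1)
Line 5: ['library', 'yellow'] (min_width=14, slack=0)
Line 6: ['vector', 'valley'] (min_width=13, slack=1)
Line 7: ['hard', 'it'] (min_width=7, slack=7)
Line 8: ['hospital', 'glass'] (min_width=14, slack=0)
Line 9: ['or', 'slow', 'make'] (min_width=12, slack=2)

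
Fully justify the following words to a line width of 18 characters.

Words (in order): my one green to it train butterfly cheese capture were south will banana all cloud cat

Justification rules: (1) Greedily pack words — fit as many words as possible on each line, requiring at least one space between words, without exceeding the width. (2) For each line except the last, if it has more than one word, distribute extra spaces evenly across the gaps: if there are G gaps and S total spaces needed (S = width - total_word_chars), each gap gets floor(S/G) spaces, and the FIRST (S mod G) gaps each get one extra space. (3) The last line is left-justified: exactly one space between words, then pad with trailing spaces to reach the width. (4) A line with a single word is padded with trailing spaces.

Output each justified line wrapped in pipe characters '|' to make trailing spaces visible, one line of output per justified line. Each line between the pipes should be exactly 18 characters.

Line 1: ['my', 'one', 'green', 'to', 'it'] (min_width=18, slack=0)
Line 2: ['train', 'butterfly'] (min_width=15, slack=3)
Line 3: ['cheese', 'capture'] (min_width=14, slack=4)
Line 4: ['were', 'south', 'will'] (min_width=15, slack=3)
Line 5: ['banana', 'all', 'cloud'] (min_width=16, slack=2)
Line 6: ['cat'] (min_width=3, slack=15)

Answer: |my one green to it|
|train    butterfly|
|cheese     capture|
|were   south  will|
|banana  all  cloud|
|cat               |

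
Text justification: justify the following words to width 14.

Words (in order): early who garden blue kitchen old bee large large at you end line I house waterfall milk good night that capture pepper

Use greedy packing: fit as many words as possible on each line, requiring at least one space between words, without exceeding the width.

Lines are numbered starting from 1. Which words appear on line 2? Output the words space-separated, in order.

Answer: garden blue

Derivation:
Line 1: ['early', 'who'] (min_width=9, slack=5)
Line 2: ['garden', 'blue'] (min_width=11, slack=3)
Line 3: ['kitchen', 'old'] (min_width=11, slack=3)
Line 4: ['bee', 'large'] (min_width=9, slack=5)
Line 5: ['large', 'at', 'you'] (min_width=12, slack=2)
Line 6: ['end', 'line', 'I'] (min_width=10, slack=4)
Line 7: ['house'] (min_width=5, slack=9)
Line 8: ['waterfall', 'milk'] (min_width=14, slack=0)
Line 9: ['good', 'night'] (min_width=10, slack=4)
Line 10: ['that', 'capture'] (min_width=12, slack=2)
Line 11: ['pepper'] (min_width=6, slack=8)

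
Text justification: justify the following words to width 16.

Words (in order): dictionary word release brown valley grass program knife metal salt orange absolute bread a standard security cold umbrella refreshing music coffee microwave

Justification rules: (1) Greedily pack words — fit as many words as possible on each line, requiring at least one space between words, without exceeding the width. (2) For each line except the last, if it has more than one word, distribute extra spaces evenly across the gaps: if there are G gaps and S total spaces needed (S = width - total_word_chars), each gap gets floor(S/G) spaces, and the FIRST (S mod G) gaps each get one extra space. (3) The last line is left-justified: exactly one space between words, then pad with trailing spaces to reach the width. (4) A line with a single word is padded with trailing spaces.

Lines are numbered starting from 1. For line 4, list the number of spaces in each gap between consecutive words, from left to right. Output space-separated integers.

Line 1: ['dictionary', 'word'] (min_width=15, slack=1)
Line 2: ['release', 'brown'] (min_width=13, slack=3)
Line 3: ['valley', 'grass'] (min_width=12, slack=4)
Line 4: ['program', 'knife'] (min_width=13, slack=3)
Line 5: ['metal', 'salt'] (min_width=10, slack=6)
Line 6: ['orange', 'absolute'] (min_width=15, slack=1)
Line 7: ['bread', 'a', 'standard'] (min_width=16, slack=0)
Line 8: ['security', 'cold'] (min_width=13, slack=3)
Line 9: ['umbrella'] (min_width=8, slack=8)
Line 10: ['refreshing', 'music'] (min_width=16, slack=0)
Line 11: ['coffee', 'microwave'] (min_width=16, slack=0)

Answer: 4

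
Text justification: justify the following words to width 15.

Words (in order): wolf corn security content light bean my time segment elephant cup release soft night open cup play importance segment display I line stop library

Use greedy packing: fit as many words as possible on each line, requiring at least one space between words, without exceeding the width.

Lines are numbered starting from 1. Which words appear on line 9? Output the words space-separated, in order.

Line 1: ['wolf', 'corn'] (min_width=9, slack=6)
Line 2: ['security'] (min_width=8, slack=7)
Line 3: ['content', 'light'] (min_width=13, slack=2)
Line 4: ['bean', 'my', 'time'] (min_width=12, slack=3)
Line 5: ['segment'] (min_width=7, slack=8)
Line 6: ['elephant', 'cup'] (min_width=12, slack=3)
Line 7: ['release', 'soft'] (min_width=12, slack=3)
Line 8: ['night', 'open', 'cup'] (min_width=14, slack=1)
Line 9: ['play', 'importance'] (min_width=15, slack=0)
Line 10: ['segment', 'display'] (min_width=15, slack=0)
Line 11: ['I', 'line', 'stop'] (min_width=11, slack=4)
Line 12: ['library'] (min_width=7, slack=8)

Answer: play importance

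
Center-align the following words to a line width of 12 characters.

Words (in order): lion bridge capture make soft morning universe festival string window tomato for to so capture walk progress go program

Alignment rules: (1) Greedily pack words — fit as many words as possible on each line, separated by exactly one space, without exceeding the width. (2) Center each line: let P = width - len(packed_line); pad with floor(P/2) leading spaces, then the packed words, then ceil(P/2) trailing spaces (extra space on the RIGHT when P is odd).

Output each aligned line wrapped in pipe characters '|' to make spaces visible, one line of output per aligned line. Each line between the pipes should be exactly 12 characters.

Answer: |lion bridge |
|capture make|
|soft morning|
|  universe  |
|  festival  |
|   string   |
|   window   |
| tomato for |
|   to so    |
|capture walk|
|progress go |
|  program   |

Derivation:
Line 1: ['lion', 'bridge'] (min_width=11, slack=1)
Line 2: ['capture', 'make'] (min_width=12, slack=0)
Line 3: ['soft', 'morning'] (min_width=12, slack=0)
Line 4: ['universe'] (min_width=8, slack=4)
Line 5: ['festival'] (min_width=8, slack=4)
Line 6: ['string'] (min_width=6, slack=6)
Line 7: ['window'] (min_width=6, slack=6)
Line 8: ['tomato', 'for'] (min_width=10, slack=2)
Line 9: ['to', 'so'] (min_width=5, slack=7)
Line 10: ['capture', 'walk'] (min_width=12, slack=0)
Line 11: ['progress', 'go'] (min_width=11, slack=1)
Line 12: ['program'] (min_width=7, slack=5)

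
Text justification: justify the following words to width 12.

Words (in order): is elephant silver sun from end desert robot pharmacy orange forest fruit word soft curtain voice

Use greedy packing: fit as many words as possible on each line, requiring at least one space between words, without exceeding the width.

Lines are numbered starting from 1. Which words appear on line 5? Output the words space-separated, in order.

Answer: pharmacy

Derivation:
Line 1: ['is', 'elephant'] (min_width=11, slack=1)
Line 2: ['silver', 'sun'] (min_width=10, slack=2)
Line 3: ['from', 'end'] (min_width=8, slack=4)
Line 4: ['desert', 'robot'] (min_width=12, slack=0)
Line 5: ['pharmacy'] (min_width=8, slack=4)
Line 6: ['orange'] (min_width=6, slack=6)
Line 7: ['forest', 'fruit'] (min_width=12, slack=0)
Line 8: ['word', 'soft'] (min_width=9, slack=3)
Line 9: ['curtain'] (min_width=7, slack=5)
Line 10: ['voice'] (min_width=5, slack=7)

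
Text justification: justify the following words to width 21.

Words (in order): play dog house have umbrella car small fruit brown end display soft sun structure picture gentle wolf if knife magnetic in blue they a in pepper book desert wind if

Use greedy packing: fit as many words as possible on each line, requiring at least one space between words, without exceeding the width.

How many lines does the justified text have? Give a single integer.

Line 1: ['play', 'dog', 'house', 'have'] (min_width=19, slack=2)
Line 2: ['umbrella', 'car', 'small'] (min_width=18, slack=3)
Line 3: ['fruit', 'brown', 'end'] (min_width=15, slack=6)
Line 4: ['display', 'soft', 'sun'] (min_width=16, slack=5)
Line 5: ['structure', 'picture'] (min_width=17, slack=4)
Line 6: ['gentle', 'wolf', 'if', 'knife'] (min_width=20, slack=1)
Line 7: ['magnetic', 'in', 'blue', 'they'] (min_width=21, slack=0)
Line 8: ['a', 'in', 'pepper', 'book'] (min_width=16, slack=5)
Line 9: ['desert', 'wind', 'if'] (min_width=14, slack=7)
Total lines: 9

Answer: 9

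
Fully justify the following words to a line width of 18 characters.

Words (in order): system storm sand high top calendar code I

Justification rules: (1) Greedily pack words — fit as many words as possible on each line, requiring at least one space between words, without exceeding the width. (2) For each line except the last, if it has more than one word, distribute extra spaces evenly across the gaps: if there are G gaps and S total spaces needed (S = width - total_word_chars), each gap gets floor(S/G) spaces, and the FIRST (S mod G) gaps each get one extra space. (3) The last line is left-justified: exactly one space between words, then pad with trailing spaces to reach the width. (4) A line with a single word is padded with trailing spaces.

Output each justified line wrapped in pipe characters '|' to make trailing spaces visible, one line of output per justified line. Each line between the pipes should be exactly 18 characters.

Answer: |system  storm sand|
|high  top calendar|
|code I            |

Derivation:
Line 1: ['system', 'storm', 'sand'] (min_width=17, slack=1)
Line 2: ['high', 'top', 'calendar'] (min_width=17, slack=1)
Line 3: ['code', 'I'] (min_width=6, slack=12)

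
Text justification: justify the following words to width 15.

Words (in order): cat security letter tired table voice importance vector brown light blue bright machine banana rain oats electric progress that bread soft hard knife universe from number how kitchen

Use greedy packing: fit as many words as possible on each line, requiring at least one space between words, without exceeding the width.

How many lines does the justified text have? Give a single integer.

Line 1: ['cat', 'security'] (min_width=12, slack=3)
Line 2: ['letter', 'tired'] (min_width=12, slack=3)
Line 3: ['table', 'voice'] (min_width=11, slack=4)
Line 4: ['importance'] (min_width=10, slack=5)
Line 5: ['vector', 'brown'] (min_width=12, slack=3)
Line 6: ['light', 'blue'] (min_width=10, slack=5)
Line 7: ['bright', 'machine'] (min_width=14, slack=1)
Line 8: ['banana', 'rain'] (min_width=11, slack=4)
Line 9: ['oats', 'electric'] (min_width=13, slack=2)
Line 10: ['progress', 'that'] (min_width=13, slack=2)
Line 11: ['bread', 'soft', 'hard'] (min_width=15, slack=0)
Line 12: ['knife', 'universe'] (min_width=14, slack=1)
Line 13: ['from', 'number', 'how'] (min_width=15, slack=0)
Line 14: ['kitchen'] (min_width=7, slack=8)
Total lines: 14

Answer: 14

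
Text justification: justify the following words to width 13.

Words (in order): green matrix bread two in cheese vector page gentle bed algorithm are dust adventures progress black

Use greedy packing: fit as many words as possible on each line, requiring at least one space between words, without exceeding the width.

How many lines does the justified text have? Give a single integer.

Answer: 9

Derivation:
Line 1: ['green', 'matrix'] (min_width=12, slack=1)
Line 2: ['bread', 'two', 'in'] (min_width=12, slack=1)
Line 3: ['cheese', 'vector'] (min_width=13, slack=0)
Line 4: ['page', 'gentle'] (min_width=11, slack=2)
Line 5: ['bed', 'algorithm'] (min_width=13, slack=0)
Line 6: ['are', 'dust'] (min_width=8, slack=5)
Line 7: ['adventures'] (min_width=10, slack=3)
Line 8: ['progress'] (min_width=8, slack=5)
Line 9: ['black'] (min_width=5, slack=8)
Total lines: 9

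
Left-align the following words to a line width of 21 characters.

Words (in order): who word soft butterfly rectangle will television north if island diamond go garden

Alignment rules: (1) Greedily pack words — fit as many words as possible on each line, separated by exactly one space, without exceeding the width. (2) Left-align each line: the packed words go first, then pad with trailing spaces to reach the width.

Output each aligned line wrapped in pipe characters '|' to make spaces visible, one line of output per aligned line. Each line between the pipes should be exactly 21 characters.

Line 1: ['who', 'word', 'soft'] (min_width=13, slack=8)
Line 2: ['butterfly', 'rectangle'] (min_width=19, slack=2)
Line 3: ['will', 'television', 'north'] (min_width=21, slack=0)
Line 4: ['if', 'island', 'diamond', 'go'] (min_width=20, slack=1)
Line 5: ['garden'] (min_width=6, slack=15)

Answer: |who word soft        |
|butterfly rectangle  |
|will television north|
|if island diamond go |
|garden               |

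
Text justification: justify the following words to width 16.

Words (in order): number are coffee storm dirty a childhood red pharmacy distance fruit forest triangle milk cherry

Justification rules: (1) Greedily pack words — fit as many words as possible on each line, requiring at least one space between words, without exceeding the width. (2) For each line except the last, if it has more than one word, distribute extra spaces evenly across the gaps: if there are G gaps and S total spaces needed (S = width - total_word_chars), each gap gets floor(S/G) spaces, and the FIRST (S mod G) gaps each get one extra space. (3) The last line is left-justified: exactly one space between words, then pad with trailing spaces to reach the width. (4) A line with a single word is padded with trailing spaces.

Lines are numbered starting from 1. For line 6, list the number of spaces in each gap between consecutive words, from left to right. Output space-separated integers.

Line 1: ['number', 'are'] (min_width=10, slack=6)
Line 2: ['coffee', 'storm'] (min_width=12, slack=4)
Line 3: ['dirty', 'a'] (min_width=7, slack=9)
Line 4: ['childhood', 'red'] (min_width=13, slack=3)
Line 5: ['pharmacy'] (min_width=8, slack=8)
Line 6: ['distance', 'fruit'] (min_width=14, slack=2)
Line 7: ['forest', 'triangle'] (min_width=15, slack=1)
Line 8: ['milk', 'cherry'] (min_width=11, slack=5)

Answer: 3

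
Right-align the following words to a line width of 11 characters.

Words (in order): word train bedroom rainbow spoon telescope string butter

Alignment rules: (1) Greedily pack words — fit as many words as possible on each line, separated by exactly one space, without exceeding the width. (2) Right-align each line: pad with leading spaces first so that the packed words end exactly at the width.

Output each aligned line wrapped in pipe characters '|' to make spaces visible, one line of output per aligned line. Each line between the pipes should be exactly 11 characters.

Line 1: ['word', 'train'] (min_width=10, slack=1)
Line 2: ['bedroom'] (min_width=7, slack=4)
Line 3: ['rainbow'] (min_width=7, slack=4)
Line 4: ['spoon'] (min_width=5, slack=6)
Line 5: ['telescope'] (min_width=9, slack=2)
Line 6: ['string'] (min_width=6, slack=5)
Line 7: ['butter'] (min_width=6, slack=5)

Answer: | word train|
|    bedroom|
|    rainbow|
|      spoon|
|  telescope|
|     string|
|     butter|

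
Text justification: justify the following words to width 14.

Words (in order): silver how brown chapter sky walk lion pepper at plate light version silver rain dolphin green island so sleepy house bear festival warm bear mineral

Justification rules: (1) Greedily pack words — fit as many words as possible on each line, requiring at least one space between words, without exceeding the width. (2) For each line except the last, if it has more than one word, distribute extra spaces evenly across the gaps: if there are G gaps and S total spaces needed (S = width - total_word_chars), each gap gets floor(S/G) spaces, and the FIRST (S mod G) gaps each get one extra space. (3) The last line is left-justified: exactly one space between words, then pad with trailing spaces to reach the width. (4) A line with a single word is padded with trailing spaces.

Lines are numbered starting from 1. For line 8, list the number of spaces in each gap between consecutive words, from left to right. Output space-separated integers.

Answer: 3

Derivation:
Line 1: ['silver', 'how'] (min_width=10, slack=4)
Line 2: ['brown', 'chapter'] (min_width=13, slack=1)
Line 3: ['sky', 'walk', 'lion'] (min_width=13, slack=1)
Line 4: ['pepper', 'at'] (min_width=9, slack=5)
Line 5: ['plate', 'light'] (min_width=11, slack=3)
Line 6: ['version', 'silver'] (min_width=14, slack=0)
Line 7: ['rain', 'dolphin'] (min_width=12, slack=2)
Line 8: ['green', 'island'] (min_width=12, slack=2)
Line 9: ['so', 'sleepy'] (min_width=9, slack=5)
Line 10: ['house', 'bear'] (min_width=10, slack=4)
Line 11: ['festival', 'warm'] (min_width=13, slack=1)
Line 12: ['bear', 'mineral'] (min_width=12, slack=2)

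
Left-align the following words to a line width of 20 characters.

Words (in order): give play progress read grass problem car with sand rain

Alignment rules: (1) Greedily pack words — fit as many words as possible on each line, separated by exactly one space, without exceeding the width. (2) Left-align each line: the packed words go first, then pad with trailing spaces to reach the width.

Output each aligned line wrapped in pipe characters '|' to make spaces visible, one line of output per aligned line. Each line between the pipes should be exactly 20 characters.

Answer: |give play progress  |
|read grass problem  |
|car with sand rain  |

Derivation:
Line 1: ['give', 'play', 'progress'] (min_width=18, slack=2)
Line 2: ['read', 'grass', 'problem'] (min_width=18, slack=2)
Line 3: ['car', 'with', 'sand', 'rain'] (min_width=18, slack=2)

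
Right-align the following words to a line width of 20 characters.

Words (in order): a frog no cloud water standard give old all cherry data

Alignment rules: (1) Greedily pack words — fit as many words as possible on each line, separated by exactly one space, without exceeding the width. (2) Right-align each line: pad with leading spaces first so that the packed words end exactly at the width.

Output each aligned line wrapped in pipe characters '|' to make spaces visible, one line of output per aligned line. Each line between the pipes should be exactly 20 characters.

Line 1: ['a', 'frog', 'no', 'cloud'] (min_width=15, slack=5)
Line 2: ['water', 'standard', 'give'] (min_width=19, slack=1)
Line 3: ['old', 'all', 'cherry', 'data'] (min_width=19, slack=1)

Answer: |     a frog no cloud|
| water standard give|
| old all cherry data|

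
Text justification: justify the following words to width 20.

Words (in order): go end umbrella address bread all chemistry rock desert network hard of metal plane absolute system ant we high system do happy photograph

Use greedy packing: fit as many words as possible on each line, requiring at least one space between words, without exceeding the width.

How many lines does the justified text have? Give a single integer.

Line 1: ['go', 'end', 'umbrella'] (min_width=15, slack=5)
Line 2: ['address', 'bread', 'all'] (min_width=17, slack=3)
Line 3: ['chemistry', 'rock'] (min_width=14, slack=6)
Line 4: ['desert', 'network', 'hard'] (min_width=19, slack=1)
Line 5: ['of', 'metal', 'plane'] (min_width=14, slack=6)
Line 6: ['absolute', 'system', 'ant'] (min_width=19, slack=1)
Line 7: ['we', 'high', 'system', 'do'] (min_width=17, slack=3)
Line 8: ['happy', 'photograph'] (min_width=16, slack=4)
Total lines: 8

Answer: 8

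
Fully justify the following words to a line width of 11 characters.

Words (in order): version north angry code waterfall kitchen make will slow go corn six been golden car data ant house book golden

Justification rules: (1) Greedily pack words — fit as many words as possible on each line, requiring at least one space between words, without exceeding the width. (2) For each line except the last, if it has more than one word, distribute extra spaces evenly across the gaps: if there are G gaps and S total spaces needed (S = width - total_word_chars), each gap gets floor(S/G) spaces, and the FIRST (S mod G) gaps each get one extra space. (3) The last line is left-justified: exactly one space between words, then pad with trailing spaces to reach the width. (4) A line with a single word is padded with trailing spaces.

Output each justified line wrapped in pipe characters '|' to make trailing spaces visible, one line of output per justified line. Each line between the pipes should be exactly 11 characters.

Line 1: ['version'] (min_width=7, slack=4)
Line 2: ['north', 'angry'] (min_width=11, slack=0)
Line 3: ['code'] (min_width=4, slack=7)
Line 4: ['waterfall'] (min_width=9, slack=2)
Line 5: ['kitchen'] (min_width=7, slack=4)
Line 6: ['make', 'will'] (min_width=9, slack=2)
Line 7: ['slow', 'go'] (min_width=7, slack=4)
Line 8: ['corn', 'six'] (min_width=8, slack=3)
Line 9: ['been', 'golden'] (min_width=11, slack=0)
Line 10: ['car', 'data'] (min_width=8, slack=3)
Line 11: ['ant', 'house'] (min_width=9, slack=2)
Line 12: ['book', 'golden'] (min_width=11, slack=0)

Answer: |version    |
|north angry|
|code       |
|waterfall  |
|kitchen    |
|make   will|
|slow     go|
|corn    six|
|been golden|
|car    data|
|ant   house|
|book golden|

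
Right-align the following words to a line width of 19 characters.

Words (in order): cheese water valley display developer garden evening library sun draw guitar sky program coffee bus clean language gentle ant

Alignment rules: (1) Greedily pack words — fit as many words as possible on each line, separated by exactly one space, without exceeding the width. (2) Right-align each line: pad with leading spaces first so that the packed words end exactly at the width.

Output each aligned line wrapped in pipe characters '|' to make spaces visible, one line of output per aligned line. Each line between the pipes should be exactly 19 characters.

Answer: |cheese water valley|
|  display developer|
|     garden evening|
|   library sun draw|
| guitar sky program|
|   coffee bus clean|
|language gentle ant|

Derivation:
Line 1: ['cheese', 'water', 'valley'] (min_width=19, slack=0)
Line 2: ['display', 'developer'] (min_width=17, slack=2)
Line 3: ['garden', 'evening'] (min_width=14, slack=5)
Line 4: ['library', 'sun', 'draw'] (min_width=16, slack=3)
Line 5: ['guitar', 'sky', 'program'] (min_width=18, slack=1)
Line 6: ['coffee', 'bus', 'clean'] (min_width=16, slack=3)
Line 7: ['language', 'gentle', 'ant'] (min_width=19, slack=0)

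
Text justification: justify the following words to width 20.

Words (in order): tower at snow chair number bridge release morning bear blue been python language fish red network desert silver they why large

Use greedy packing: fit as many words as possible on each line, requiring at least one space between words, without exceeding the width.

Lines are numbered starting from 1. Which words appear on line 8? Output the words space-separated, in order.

Line 1: ['tower', 'at', 'snow', 'chair'] (min_width=19, slack=1)
Line 2: ['number', 'bridge'] (min_width=13, slack=7)
Line 3: ['release', 'morning', 'bear'] (min_width=20, slack=0)
Line 4: ['blue', 'been', 'python'] (min_width=16, slack=4)
Line 5: ['language', 'fish', 'red'] (min_width=17, slack=3)
Line 6: ['network', 'desert'] (min_width=14, slack=6)
Line 7: ['silver', 'they', 'why'] (min_width=15, slack=5)
Line 8: ['large'] (min_width=5, slack=15)

Answer: large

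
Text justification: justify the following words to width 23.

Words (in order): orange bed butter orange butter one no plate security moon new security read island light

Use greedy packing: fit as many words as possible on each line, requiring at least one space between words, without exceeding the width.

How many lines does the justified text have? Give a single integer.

Answer: 5

Derivation:
Line 1: ['orange', 'bed', 'butter'] (min_width=17, slack=6)
Line 2: ['orange', 'butter', 'one', 'no'] (min_width=20, slack=3)
Line 3: ['plate', 'security', 'moon', 'new'] (min_width=23, slack=0)
Line 4: ['security', 'read', 'island'] (min_width=20, slack=3)
Line 5: ['light'] (min_width=5, slack=18)
Total lines: 5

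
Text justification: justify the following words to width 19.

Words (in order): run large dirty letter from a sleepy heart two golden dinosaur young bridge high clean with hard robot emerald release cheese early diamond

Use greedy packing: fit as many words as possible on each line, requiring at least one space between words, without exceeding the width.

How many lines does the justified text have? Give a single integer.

Answer: 9

Derivation:
Line 1: ['run', 'large', 'dirty'] (min_width=15, slack=4)
Line 2: ['letter', 'from', 'a'] (min_width=13, slack=6)
Line 3: ['sleepy', 'heart', 'two'] (min_width=16, slack=3)
Line 4: ['golden', 'dinosaur'] (min_width=15, slack=4)
Line 5: ['young', 'bridge', 'high'] (min_width=17, slack=2)
Line 6: ['clean', 'with', 'hard'] (min_width=15, slack=4)
Line 7: ['robot', 'emerald'] (min_width=13, slack=6)
Line 8: ['release', 'cheese'] (min_width=14, slack=5)
Line 9: ['early', 'diamond'] (min_width=13, slack=6)
Total lines: 9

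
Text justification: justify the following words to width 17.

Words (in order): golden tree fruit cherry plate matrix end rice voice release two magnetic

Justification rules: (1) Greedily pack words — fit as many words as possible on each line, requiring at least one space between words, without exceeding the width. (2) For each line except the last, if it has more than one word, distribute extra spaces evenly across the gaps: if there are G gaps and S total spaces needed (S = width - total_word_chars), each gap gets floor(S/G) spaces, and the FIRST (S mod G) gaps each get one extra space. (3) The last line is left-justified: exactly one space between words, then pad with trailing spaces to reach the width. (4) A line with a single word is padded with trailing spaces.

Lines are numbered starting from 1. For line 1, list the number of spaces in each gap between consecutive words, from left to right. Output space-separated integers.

Answer: 1 1

Derivation:
Line 1: ['golden', 'tree', 'fruit'] (min_width=17, slack=0)
Line 2: ['cherry', 'plate'] (min_width=12, slack=5)
Line 3: ['matrix', 'end', 'rice'] (min_width=15, slack=2)
Line 4: ['voice', 'release', 'two'] (min_width=17, slack=0)
Line 5: ['magnetic'] (min_width=8, slack=9)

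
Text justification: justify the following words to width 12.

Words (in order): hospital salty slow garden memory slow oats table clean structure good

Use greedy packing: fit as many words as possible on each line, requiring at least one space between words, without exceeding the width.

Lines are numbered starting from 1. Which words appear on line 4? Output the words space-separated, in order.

Answer: memory slow

Derivation:
Line 1: ['hospital'] (min_width=8, slack=4)
Line 2: ['salty', 'slow'] (min_width=10, slack=2)
Line 3: ['garden'] (min_width=6, slack=6)
Line 4: ['memory', 'slow'] (min_width=11, slack=1)
Line 5: ['oats', 'table'] (min_width=10, slack=2)
Line 6: ['clean'] (min_width=5, slack=7)
Line 7: ['structure'] (min_width=9, slack=3)
Line 8: ['good'] (min_width=4, slack=8)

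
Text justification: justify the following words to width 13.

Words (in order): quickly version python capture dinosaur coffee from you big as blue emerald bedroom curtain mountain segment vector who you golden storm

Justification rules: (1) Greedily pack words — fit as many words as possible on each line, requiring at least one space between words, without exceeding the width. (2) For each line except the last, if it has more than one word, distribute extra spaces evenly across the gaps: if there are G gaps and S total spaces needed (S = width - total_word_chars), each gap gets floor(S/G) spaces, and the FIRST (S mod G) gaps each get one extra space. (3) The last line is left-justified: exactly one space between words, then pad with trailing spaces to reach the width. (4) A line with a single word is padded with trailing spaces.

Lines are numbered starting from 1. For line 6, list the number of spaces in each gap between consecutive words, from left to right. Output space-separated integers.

Answer: 3

Derivation:
Line 1: ['quickly'] (min_width=7, slack=6)
Line 2: ['version'] (min_width=7, slack=6)
Line 3: ['python'] (min_width=6, slack=7)
Line 4: ['capture'] (min_width=7, slack=6)
Line 5: ['dinosaur'] (min_width=8, slack=5)
Line 6: ['coffee', 'from'] (min_width=11, slack=2)
Line 7: ['you', 'big', 'as'] (min_width=10, slack=3)
Line 8: ['blue', 'emerald'] (min_width=12, slack=1)
Line 9: ['bedroom'] (min_width=7, slack=6)
Line 10: ['curtain'] (min_width=7, slack=6)
Line 11: ['mountain'] (min_width=8, slack=5)
Line 12: ['segment'] (min_width=7, slack=6)
Line 13: ['vector', 'who'] (min_width=10, slack=3)
Line 14: ['you', 'golden'] (min_width=10, slack=3)
Line 15: ['storm'] (min_width=5, slack=8)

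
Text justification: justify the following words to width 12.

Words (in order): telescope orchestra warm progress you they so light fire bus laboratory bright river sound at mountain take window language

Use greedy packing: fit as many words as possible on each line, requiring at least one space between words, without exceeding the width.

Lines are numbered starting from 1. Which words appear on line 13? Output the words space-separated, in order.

Answer: language

Derivation:
Line 1: ['telescope'] (min_width=9, slack=3)
Line 2: ['orchestra'] (min_width=9, slack=3)
Line 3: ['warm'] (min_width=4, slack=8)
Line 4: ['progress', 'you'] (min_width=12, slack=0)
Line 5: ['they', 'so'] (min_width=7, slack=5)
Line 6: ['light', 'fire'] (min_width=10, slack=2)
Line 7: ['bus'] (min_width=3, slack=9)
Line 8: ['laboratory'] (min_width=10, slack=2)
Line 9: ['bright', 'river'] (min_width=12, slack=0)
Line 10: ['sound', 'at'] (min_width=8, slack=4)
Line 11: ['mountain'] (min_width=8, slack=4)
Line 12: ['take', 'window'] (min_width=11, slack=1)
Line 13: ['language'] (min_width=8, slack=4)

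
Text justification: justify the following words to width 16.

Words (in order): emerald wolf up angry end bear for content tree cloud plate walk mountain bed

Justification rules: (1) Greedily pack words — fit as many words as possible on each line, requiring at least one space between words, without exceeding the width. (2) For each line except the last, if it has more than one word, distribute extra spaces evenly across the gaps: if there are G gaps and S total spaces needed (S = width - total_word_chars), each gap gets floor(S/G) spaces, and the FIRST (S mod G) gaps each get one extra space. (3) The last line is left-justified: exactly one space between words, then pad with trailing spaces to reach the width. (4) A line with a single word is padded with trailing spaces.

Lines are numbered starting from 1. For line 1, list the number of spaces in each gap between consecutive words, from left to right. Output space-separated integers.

Line 1: ['emerald', 'wolf', 'up'] (min_width=15, slack=1)
Line 2: ['angry', 'end', 'bear'] (min_width=14, slack=2)
Line 3: ['for', 'content', 'tree'] (min_width=16, slack=0)
Line 4: ['cloud', 'plate', 'walk'] (min_width=16, slack=0)
Line 5: ['mountain', 'bed'] (min_width=12, slack=4)

Answer: 2 1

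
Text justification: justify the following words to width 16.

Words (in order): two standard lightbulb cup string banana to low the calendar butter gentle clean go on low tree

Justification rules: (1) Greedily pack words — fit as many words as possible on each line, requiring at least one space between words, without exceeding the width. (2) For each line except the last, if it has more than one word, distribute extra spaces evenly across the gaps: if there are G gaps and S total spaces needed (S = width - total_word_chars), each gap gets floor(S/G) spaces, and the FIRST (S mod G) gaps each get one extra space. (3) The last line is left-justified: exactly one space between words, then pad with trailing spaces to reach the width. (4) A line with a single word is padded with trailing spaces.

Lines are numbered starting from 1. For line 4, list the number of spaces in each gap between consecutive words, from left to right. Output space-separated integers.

Line 1: ['two', 'standard'] (min_width=12, slack=4)
Line 2: ['lightbulb', 'cup'] (min_width=13, slack=3)
Line 3: ['string', 'banana', 'to'] (min_width=16, slack=0)
Line 4: ['low', 'the', 'calendar'] (min_width=16, slack=0)
Line 5: ['butter', 'gentle'] (min_width=13, slack=3)
Line 6: ['clean', 'go', 'on', 'low'] (min_width=15, slack=1)
Line 7: ['tree'] (min_width=4, slack=12)

Answer: 1 1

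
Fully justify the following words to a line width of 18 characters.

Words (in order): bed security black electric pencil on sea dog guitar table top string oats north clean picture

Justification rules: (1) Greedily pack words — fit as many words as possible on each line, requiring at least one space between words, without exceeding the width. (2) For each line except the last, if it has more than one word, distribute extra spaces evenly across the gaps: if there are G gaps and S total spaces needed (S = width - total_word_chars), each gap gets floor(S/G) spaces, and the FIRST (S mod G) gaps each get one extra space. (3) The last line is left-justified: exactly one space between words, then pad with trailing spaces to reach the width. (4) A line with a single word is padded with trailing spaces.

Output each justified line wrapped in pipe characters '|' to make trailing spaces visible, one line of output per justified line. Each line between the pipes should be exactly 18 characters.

Line 1: ['bed', 'security', 'black'] (min_width=18, slack=0)
Line 2: ['electric', 'pencil', 'on'] (min_width=18, slack=0)
Line 3: ['sea', 'dog', 'guitar'] (min_width=14, slack=4)
Line 4: ['table', 'top', 'string'] (min_width=16, slack=2)
Line 5: ['oats', 'north', 'clean'] (min_width=16, slack=2)
Line 6: ['picture'] (min_width=7, slack=11)

Answer: |bed security black|
|electric pencil on|
|sea   dog   guitar|
|table  top  string|
|oats  north  clean|
|picture           |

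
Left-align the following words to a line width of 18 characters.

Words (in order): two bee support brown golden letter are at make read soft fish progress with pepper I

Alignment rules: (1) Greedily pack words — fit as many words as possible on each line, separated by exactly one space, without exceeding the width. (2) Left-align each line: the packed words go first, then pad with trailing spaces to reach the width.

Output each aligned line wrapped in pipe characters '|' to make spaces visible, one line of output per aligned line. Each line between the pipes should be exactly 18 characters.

Answer: |two bee support   |
|brown golden      |
|letter are at make|
|read soft fish    |
|progress with     |
|pepper I          |

Derivation:
Line 1: ['two', 'bee', 'support'] (min_width=15, slack=3)
Line 2: ['brown', 'golden'] (min_width=12, slack=6)
Line 3: ['letter', 'are', 'at', 'make'] (min_width=18, slack=0)
Line 4: ['read', 'soft', 'fish'] (min_width=14, slack=4)
Line 5: ['progress', 'with'] (min_width=13, slack=5)
Line 6: ['pepper', 'I'] (min_width=8, slack=10)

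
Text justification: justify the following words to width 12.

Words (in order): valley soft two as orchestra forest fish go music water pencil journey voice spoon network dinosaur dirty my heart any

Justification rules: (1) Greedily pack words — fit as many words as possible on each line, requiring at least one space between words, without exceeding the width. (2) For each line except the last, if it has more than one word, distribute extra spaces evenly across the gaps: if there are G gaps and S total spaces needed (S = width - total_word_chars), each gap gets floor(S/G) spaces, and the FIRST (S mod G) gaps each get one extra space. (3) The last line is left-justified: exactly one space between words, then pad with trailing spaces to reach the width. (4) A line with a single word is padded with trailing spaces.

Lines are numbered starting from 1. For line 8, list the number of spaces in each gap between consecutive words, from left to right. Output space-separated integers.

Answer: 2

Derivation:
Line 1: ['valley', 'soft'] (min_width=11, slack=1)
Line 2: ['two', 'as'] (min_width=6, slack=6)
Line 3: ['orchestra'] (min_width=9, slack=3)
Line 4: ['forest', 'fish'] (min_width=11, slack=1)
Line 5: ['go', 'music'] (min_width=8, slack=4)
Line 6: ['water', 'pencil'] (min_width=12, slack=0)
Line 7: ['journey'] (min_width=7, slack=5)
Line 8: ['voice', 'spoon'] (min_width=11, slack=1)
Line 9: ['network'] (min_width=7, slack=5)
Line 10: ['dinosaur'] (min_width=8, slack=4)
Line 11: ['dirty', 'my'] (min_width=8, slack=4)
Line 12: ['heart', 'any'] (min_width=9, slack=3)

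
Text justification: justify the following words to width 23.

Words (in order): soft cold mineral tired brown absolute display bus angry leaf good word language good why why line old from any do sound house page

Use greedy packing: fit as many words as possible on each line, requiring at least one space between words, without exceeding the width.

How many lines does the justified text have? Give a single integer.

Line 1: ['soft', 'cold', 'mineral', 'tired'] (min_width=23, slack=0)
Line 2: ['brown', 'absolute', 'display'] (min_width=22, slack=1)
Line 3: ['bus', 'angry', 'leaf', 'good'] (min_width=19, slack=4)
Line 4: ['word', 'language', 'good', 'why'] (min_width=22, slack=1)
Line 5: ['why', 'line', 'old', 'from', 'any'] (min_width=21, slack=2)
Line 6: ['do', 'sound', 'house', 'page'] (min_width=19, slack=4)
Total lines: 6

Answer: 6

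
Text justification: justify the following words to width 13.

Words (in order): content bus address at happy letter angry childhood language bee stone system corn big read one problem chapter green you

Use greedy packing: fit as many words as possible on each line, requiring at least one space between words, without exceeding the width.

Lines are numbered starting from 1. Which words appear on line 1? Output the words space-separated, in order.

Line 1: ['content', 'bus'] (min_width=11, slack=2)
Line 2: ['address', 'at'] (min_width=10, slack=3)
Line 3: ['happy', 'letter'] (min_width=12, slack=1)
Line 4: ['angry'] (min_width=5, slack=8)
Line 5: ['childhood'] (min_width=9, slack=4)
Line 6: ['language', 'bee'] (min_width=12, slack=1)
Line 7: ['stone', 'system'] (min_width=12, slack=1)
Line 8: ['corn', 'big', 'read'] (min_width=13, slack=0)
Line 9: ['one', 'problem'] (min_width=11, slack=2)
Line 10: ['chapter', 'green'] (min_width=13, slack=0)
Line 11: ['you'] (min_width=3, slack=10)

Answer: content bus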